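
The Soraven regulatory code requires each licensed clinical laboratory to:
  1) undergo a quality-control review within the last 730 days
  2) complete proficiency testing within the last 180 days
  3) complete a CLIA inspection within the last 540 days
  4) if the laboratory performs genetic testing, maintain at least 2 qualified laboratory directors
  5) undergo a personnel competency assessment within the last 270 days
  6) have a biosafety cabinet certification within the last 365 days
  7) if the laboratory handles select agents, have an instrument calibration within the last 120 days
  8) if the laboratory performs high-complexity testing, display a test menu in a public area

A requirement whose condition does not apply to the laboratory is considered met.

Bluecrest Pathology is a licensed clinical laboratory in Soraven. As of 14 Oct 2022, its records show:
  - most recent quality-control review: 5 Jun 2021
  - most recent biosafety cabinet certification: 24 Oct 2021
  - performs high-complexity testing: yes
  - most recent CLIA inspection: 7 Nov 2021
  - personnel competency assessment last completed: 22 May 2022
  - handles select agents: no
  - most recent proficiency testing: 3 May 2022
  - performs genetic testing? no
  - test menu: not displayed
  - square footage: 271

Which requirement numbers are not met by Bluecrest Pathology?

8

1. quality-control review 496 days ago vs limit 730 → met
2. proficiency testing 164 days ago vs limit 180 → met
3. CLIA inspection 341 days ago vs limit 540 → met
4. condition 'performs genetic testing' does not hold → requirement n/a → met
5. personnel competency assessment 145 days ago vs limit 270 → met
6. biosafety cabinet certification 355 days ago vs limit 365 → met
7. condition 'handles select agents' does not hold → requirement n/a → met
8. condition 'performs high-complexity testing' holds; test menu absent → not met
Not met: 8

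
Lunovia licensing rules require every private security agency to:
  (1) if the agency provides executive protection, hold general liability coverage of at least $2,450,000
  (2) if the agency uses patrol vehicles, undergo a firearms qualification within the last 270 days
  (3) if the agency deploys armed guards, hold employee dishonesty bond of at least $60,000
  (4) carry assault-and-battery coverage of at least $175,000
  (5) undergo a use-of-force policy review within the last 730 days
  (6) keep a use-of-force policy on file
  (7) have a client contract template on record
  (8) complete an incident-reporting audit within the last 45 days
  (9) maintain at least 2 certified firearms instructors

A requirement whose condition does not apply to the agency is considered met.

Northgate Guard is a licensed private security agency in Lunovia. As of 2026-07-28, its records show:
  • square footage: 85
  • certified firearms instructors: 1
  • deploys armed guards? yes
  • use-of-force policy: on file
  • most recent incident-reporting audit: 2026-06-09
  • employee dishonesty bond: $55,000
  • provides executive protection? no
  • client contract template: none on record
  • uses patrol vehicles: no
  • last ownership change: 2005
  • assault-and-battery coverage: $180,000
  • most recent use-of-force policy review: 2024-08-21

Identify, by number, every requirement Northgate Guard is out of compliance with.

3, 7, 8, 9

1. condition 'provides executive protection' does not hold → requirement n/a → met
2. condition 'uses patrol vehicles' does not hold → requirement n/a → met
3. condition 'deploys armed guards' holds; employee dishonesty bond $55,000 < $60,000 → not met
4. assault-and-battery coverage $180,000 ≥ $175,000 → met
5. use-of-force policy review 706 days ago vs limit 730 → met
6. use-of-force policy present → met
7. client contract template absent → not met
8. incident-reporting audit 49 days ago vs limit 45 → not met
9. certified firearms instructors 1 < 2 → not met
Not met: 3, 7, 8, 9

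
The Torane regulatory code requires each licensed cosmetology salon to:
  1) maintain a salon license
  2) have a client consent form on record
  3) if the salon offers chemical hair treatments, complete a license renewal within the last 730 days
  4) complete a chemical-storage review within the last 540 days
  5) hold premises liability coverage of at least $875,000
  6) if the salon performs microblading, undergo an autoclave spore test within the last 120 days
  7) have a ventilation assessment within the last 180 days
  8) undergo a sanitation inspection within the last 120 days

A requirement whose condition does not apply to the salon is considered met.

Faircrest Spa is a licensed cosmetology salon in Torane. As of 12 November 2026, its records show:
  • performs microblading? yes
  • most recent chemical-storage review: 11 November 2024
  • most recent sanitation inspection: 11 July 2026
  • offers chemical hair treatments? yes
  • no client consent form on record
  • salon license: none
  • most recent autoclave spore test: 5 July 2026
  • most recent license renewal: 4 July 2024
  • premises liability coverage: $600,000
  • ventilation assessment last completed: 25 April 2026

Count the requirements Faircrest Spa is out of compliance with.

1. salon license absent → not met
2. client consent form absent → not met
3. condition 'offers chemical hair treatments' holds; license renewal 861 days ago vs limit 730 → not met
4. chemical-storage review 731 days ago vs limit 540 → not met
5. premises liability coverage $600,000 < $875,000 → not met
6. condition 'performs microblading' holds; autoclave spore test 130 days ago vs limit 120 → not met
7. ventilation assessment 201 days ago vs limit 180 → not met
8. sanitation inspection 124 days ago vs limit 120 → not met
Not met: 8 of 8

8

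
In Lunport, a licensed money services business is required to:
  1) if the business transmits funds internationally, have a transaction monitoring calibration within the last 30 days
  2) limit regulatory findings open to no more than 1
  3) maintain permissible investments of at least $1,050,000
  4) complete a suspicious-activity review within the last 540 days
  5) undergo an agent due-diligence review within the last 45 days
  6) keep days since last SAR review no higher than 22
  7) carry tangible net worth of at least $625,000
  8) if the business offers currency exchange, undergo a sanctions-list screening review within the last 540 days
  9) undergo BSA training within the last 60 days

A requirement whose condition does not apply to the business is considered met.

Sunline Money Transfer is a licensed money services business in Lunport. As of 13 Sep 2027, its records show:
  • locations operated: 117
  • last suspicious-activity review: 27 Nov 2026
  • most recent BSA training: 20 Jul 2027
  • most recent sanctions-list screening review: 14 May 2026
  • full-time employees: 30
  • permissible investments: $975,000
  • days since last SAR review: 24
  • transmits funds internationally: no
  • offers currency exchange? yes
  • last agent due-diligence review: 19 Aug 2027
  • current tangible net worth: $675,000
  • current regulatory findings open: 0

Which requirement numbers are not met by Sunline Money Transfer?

3, 6

1. condition 'transmits funds internationally' does not hold → requirement n/a → met
2. regulatory findings open 0 ≤ 1 → met
3. permissible investments $975,000 < $1,050,000 → not met
4. suspicious-activity review 290 days ago vs limit 540 → met
5. agent due-diligence review 25 days ago vs limit 45 → met
6. days since last SAR review 24 > 22 → not met
7. tangible net worth $675,000 ≥ $625,000 → met
8. condition 'offers currency exchange' holds; sanctions-list screening review 487 days ago vs limit 540 → met
9. BSA training 55 days ago vs limit 60 → met
Not met: 3, 6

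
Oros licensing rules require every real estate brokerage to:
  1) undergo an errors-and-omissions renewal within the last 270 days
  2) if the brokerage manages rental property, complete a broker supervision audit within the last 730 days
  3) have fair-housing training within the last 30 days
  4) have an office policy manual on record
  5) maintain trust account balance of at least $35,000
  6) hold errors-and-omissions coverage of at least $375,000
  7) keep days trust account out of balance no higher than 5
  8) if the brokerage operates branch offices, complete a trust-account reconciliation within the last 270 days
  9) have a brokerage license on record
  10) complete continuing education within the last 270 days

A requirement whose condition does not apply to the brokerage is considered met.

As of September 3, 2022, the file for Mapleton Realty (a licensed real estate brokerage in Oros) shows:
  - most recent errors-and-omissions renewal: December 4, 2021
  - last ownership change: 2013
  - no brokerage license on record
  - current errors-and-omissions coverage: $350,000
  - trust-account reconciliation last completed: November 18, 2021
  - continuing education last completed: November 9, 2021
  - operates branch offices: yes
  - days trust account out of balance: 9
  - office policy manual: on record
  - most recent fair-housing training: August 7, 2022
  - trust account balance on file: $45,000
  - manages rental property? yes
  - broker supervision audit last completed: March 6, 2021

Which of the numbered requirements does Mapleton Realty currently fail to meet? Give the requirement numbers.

1, 6, 7, 8, 9, 10

1. errors-and-omissions renewal 273 days ago vs limit 270 → not met
2. condition 'manages rental property' holds; broker supervision audit 546 days ago vs limit 730 → met
3. fair-housing training 27 days ago vs limit 30 → met
4. office policy manual present → met
5. trust account balance $45,000 ≥ $35,000 → met
6. errors-and-omissions coverage $350,000 < $375,000 → not met
7. days trust account out of balance 9 > 5 → not met
8. condition 'operates branch offices' holds; trust-account reconciliation 289 days ago vs limit 270 → not met
9. brokerage license absent → not met
10. continuing education 298 days ago vs limit 270 → not met
Not met: 1, 6, 7, 8, 9, 10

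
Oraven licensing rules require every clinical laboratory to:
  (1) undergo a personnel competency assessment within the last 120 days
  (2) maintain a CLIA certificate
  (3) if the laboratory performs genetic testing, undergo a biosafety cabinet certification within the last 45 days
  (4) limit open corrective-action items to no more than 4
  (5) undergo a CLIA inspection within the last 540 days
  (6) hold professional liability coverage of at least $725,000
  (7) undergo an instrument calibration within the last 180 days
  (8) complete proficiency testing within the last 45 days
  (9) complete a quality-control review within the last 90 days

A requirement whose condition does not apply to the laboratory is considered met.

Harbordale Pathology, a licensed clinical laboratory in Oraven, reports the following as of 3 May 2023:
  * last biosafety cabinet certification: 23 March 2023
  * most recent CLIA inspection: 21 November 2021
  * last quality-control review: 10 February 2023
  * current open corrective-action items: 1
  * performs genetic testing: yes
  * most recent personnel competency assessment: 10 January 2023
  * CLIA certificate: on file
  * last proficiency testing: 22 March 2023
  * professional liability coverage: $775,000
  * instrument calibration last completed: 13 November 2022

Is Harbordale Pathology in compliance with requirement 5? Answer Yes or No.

Yes

5. CLIA inspection 528 days ago vs limit 540 → met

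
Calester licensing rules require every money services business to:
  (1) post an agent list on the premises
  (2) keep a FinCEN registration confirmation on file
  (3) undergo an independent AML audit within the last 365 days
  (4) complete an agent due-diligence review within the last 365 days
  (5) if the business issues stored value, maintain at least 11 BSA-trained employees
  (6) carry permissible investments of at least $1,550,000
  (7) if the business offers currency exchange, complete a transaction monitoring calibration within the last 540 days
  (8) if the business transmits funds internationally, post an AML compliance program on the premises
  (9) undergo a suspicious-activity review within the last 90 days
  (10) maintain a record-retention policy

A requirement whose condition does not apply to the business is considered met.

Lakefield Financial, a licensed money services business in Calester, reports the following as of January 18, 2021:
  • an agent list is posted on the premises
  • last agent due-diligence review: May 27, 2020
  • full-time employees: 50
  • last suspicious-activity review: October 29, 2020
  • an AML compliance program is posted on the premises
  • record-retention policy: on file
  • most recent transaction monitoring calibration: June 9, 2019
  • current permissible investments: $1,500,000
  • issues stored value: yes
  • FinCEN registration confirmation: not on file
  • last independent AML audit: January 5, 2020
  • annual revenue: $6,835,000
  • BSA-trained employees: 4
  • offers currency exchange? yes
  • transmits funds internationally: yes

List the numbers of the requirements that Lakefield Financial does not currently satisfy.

1. agent list present → met
2. FinCEN registration confirmation absent → not met
3. independent AML audit 379 days ago vs limit 365 → not met
4. agent due-diligence review 236 days ago vs limit 365 → met
5. condition 'issues stored value' holds; BSA-trained employees 4 < 11 → not met
6. permissible investments $1,500,000 < $1,550,000 → not met
7. condition 'offers currency exchange' holds; transaction monitoring calibration 589 days ago vs limit 540 → not met
8. condition 'transmits funds internationally' holds; AML compliance program present → met
9. suspicious-activity review 81 days ago vs limit 90 → met
10. record-retention policy present → met
Not met: 2, 3, 5, 6, 7

2, 3, 5, 6, 7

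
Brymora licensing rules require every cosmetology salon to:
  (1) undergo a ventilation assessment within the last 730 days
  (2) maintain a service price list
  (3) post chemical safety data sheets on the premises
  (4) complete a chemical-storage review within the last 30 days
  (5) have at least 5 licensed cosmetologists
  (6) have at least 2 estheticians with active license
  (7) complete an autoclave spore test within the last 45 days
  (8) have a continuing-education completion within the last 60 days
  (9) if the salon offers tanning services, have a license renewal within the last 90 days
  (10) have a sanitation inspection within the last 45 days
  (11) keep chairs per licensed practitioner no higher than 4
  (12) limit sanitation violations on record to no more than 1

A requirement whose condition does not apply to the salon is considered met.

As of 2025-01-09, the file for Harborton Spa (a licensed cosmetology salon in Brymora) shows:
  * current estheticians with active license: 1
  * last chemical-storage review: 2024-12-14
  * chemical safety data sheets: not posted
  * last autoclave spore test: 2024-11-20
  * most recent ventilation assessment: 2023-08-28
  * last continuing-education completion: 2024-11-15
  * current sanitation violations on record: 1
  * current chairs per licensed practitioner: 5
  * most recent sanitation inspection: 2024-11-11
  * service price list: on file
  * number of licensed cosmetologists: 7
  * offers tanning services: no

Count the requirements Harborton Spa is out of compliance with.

5

1. ventilation assessment 500 days ago vs limit 730 → met
2. service price list present → met
3. chemical safety data sheets absent → not met
4. chemical-storage review 26 days ago vs limit 30 → met
5. licensed cosmetologists 7 ≥ 5 → met
6. estheticians with active license 1 < 2 → not met
7. autoclave spore test 50 days ago vs limit 45 → not met
8. continuing-education completion 55 days ago vs limit 60 → met
9. condition 'offers tanning services' does not hold → requirement n/a → met
10. sanitation inspection 59 days ago vs limit 45 → not met
11. chairs per licensed practitioner 5 > 4 → not met
12. sanitation violations on record 1 ≤ 1 → met
Not met: 5 of 12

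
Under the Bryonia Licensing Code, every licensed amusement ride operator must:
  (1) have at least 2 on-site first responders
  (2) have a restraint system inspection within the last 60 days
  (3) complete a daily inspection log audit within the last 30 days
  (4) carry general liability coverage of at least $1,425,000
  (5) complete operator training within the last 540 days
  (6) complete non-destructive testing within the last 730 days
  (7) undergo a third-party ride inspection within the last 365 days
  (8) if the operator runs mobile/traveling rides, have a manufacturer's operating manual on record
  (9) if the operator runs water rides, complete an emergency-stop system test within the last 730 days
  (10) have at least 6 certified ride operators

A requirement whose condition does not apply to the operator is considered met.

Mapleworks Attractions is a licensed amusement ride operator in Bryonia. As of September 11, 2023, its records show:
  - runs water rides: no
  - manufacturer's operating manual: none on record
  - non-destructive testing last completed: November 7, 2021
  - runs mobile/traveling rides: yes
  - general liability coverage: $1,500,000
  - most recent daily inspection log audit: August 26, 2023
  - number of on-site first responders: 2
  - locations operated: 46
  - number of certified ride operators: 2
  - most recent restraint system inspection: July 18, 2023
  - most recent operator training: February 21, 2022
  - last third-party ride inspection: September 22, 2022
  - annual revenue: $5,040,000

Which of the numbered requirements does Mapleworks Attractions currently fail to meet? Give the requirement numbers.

1. on-site first responders 2 ≥ 2 → met
2. restraint system inspection 55 days ago vs limit 60 → met
3. daily inspection log audit 16 days ago vs limit 30 → met
4. general liability coverage $1,500,000 ≥ $1,425,000 → met
5. operator training 567 days ago vs limit 540 → not met
6. non-destructive testing 673 days ago vs limit 730 → met
7. third-party ride inspection 354 days ago vs limit 365 → met
8. condition 'runs mobile/traveling rides' holds; manufacturer's operating manual absent → not met
9. condition 'runs water rides' does not hold → requirement n/a → met
10. certified ride operators 2 < 6 → not met
Not met: 5, 8, 10

5, 8, 10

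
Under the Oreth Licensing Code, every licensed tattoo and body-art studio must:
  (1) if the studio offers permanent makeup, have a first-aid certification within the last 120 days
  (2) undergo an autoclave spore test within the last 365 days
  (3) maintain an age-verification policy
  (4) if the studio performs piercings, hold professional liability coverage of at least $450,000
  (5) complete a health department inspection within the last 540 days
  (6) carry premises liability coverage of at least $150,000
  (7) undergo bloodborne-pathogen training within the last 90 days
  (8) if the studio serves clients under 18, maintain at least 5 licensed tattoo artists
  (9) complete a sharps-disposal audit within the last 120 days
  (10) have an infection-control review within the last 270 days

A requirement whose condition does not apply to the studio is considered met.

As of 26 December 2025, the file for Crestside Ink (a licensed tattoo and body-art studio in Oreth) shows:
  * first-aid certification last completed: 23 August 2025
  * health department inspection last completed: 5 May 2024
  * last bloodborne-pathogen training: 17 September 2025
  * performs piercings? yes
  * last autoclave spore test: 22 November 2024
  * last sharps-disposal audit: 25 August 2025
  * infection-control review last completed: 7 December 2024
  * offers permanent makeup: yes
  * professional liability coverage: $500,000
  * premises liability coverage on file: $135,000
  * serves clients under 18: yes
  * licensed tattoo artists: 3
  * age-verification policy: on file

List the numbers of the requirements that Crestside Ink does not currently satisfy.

1. condition 'offers permanent makeup' holds; first-aid certification 125 days ago vs limit 120 → not met
2. autoclave spore test 399 days ago vs limit 365 → not met
3. age-verification policy present → met
4. condition 'performs piercings' holds; professional liability coverage $500,000 ≥ $450,000 → met
5. health department inspection 600 days ago vs limit 540 → not met
6. premises liability coverage $135,000 < $150,000 → not met
7. bloodborne-pathogen training 100 days ago vs limit 90 → not met
8. condition 'serves clients under 18' holds; licensed tattoo artists 3 < 5 → not met
9. sharps-disposal audit 123 days ago vs limit 120 → not met
10. infection-control review 384 days ago vs limit 270 → not met
Not met: 1, 2, 5, 6, 7, 8, 9, 10

1, 2, 5, 6, 7, 8, 9, 10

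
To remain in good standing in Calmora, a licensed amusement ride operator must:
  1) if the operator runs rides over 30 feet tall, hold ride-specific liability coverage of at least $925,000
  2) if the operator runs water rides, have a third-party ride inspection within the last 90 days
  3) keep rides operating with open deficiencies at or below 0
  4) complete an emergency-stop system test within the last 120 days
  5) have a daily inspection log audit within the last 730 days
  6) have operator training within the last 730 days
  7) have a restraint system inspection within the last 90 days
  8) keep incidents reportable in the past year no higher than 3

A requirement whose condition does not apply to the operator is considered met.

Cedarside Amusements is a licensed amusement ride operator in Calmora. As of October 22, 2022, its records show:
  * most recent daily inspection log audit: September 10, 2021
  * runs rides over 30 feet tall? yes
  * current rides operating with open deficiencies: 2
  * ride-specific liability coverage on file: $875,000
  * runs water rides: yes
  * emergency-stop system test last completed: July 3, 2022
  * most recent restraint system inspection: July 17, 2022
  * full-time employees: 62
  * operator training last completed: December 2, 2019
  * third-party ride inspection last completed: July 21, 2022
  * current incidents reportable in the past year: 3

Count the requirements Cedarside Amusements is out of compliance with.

5

1. condition 'runs rides over 30 feet tall' holds; ride-specific liability coverage $875,000 < $925,000 → not met
2. condition 'runs water rides' holds; third-party ride inspection 93 days ago vs limit 90 → not met
3. rides operating with open deficiencies 2 > 0 → not met
4. emergency-stop system test 111 days ago vs limit 120 → met
5. daily inspection log audit 407 days ago vs limit 730 → met
6. operator training 1055 days ago vs limit 730 → not met
7. restraint system inspection 97 days ago vs limit 90 → not met
8. incidents reportable in the past year 3 ≤ 3 → met
Not met: 5 of 8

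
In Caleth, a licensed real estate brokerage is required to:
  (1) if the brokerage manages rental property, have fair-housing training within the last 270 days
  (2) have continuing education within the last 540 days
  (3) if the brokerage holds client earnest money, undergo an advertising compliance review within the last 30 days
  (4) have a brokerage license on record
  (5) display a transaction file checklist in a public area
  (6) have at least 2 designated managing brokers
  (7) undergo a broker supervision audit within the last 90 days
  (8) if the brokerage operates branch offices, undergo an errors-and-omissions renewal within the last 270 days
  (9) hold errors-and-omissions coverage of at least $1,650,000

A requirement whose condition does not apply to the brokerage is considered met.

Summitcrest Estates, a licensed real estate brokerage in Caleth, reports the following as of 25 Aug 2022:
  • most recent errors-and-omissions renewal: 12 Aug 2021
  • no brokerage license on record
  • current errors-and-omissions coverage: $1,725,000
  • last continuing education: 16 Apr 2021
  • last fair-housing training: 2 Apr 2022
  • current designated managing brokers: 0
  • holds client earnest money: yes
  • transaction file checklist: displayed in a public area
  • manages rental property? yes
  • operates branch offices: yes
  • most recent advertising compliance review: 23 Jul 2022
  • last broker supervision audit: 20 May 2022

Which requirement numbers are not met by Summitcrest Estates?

1. condition 'manages rental property' holds; fair-housing training 145 days ago vs limit 270 → met
2. continuing education 496 days ago vs limit 540 → met
3. condition 'holds client earnest money' holds; advertising compliance review 33 days ago vs limit 30 → not met
4. brokerage license absent → not met
5. transaction file checklist present → met
6. designated managing brokers 0 < 2 → not met
7. broker supervision audit 97 days ago vs limit 90 → not met
8. condition 'operates branch offices' holds; errors-and-omissions renewal 378 days ago vs limit 270 → not met
9. errors-and-omissions coverage $1,725,000 ≥ $1,650,000 → met
Not met: 3, 4, 6, 7, 8

3, 4, 6, 7, 8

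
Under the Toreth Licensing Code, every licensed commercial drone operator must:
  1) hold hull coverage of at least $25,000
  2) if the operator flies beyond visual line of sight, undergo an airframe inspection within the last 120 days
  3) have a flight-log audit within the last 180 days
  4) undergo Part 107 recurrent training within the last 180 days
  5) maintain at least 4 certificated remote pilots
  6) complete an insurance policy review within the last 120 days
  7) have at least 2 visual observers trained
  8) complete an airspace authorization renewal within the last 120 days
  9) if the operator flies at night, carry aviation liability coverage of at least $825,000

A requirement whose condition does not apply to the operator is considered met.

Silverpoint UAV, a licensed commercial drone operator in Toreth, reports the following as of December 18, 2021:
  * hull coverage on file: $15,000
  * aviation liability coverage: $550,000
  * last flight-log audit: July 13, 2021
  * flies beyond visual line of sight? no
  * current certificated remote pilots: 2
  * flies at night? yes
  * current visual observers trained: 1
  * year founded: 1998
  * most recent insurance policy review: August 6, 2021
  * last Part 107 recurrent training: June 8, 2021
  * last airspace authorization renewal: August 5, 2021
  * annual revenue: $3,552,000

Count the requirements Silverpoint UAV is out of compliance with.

1. hull coverage $15,000 < $25,000 → not met
2. condition 'flies beyond visual line of sight' does not hold → requirement n/a → met
3. flight-log audit 158 days ago vs limit 180 → met
4. Part 107 recurrent training 193 days ago vs limit 180 → not met
5. certificated remote pilots 2 < 4 → not met
6. insurance policy review 134 days ago vs limit 120 → not met
7. visual observers trained 1 < 2 → not met
8. airspace authorization renewal 135 days ago vs limit 120 → not met
9. condition 'flies at night' holds; aviation liability coverage $550,000 < $825,000 → not met
Not met: 7 of 9

7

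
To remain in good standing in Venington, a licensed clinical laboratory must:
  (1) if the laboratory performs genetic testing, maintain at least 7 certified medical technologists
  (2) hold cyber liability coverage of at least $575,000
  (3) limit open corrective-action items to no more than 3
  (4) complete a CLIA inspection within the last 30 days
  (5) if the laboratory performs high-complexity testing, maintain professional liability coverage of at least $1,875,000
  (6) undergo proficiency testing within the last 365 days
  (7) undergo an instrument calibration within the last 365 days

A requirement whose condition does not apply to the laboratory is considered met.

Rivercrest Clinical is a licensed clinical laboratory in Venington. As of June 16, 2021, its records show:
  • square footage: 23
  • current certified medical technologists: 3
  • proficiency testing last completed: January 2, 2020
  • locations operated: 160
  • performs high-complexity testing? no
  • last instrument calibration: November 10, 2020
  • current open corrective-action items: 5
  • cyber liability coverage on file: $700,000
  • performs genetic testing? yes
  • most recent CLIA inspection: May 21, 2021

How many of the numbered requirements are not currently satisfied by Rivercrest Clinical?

3

1. condition 'performs genetic testing' holds; certified medical technologists 3 < 7 → not met
2. cyber liability coverage $700,000 ≥ $575,000 → met
3. open corrective-action items 5 > 3 → not met
4. CLIA inspection 26 days ago vs limit 30 → met
5. condition 'performs high-complexity testing' does not hold → requirement n/a → met
6. proficiency testing 531 days ago vs limit 365 → not met
7. instrument calibration 218 days ago vs limit 365 → met
Not met: 3 of 7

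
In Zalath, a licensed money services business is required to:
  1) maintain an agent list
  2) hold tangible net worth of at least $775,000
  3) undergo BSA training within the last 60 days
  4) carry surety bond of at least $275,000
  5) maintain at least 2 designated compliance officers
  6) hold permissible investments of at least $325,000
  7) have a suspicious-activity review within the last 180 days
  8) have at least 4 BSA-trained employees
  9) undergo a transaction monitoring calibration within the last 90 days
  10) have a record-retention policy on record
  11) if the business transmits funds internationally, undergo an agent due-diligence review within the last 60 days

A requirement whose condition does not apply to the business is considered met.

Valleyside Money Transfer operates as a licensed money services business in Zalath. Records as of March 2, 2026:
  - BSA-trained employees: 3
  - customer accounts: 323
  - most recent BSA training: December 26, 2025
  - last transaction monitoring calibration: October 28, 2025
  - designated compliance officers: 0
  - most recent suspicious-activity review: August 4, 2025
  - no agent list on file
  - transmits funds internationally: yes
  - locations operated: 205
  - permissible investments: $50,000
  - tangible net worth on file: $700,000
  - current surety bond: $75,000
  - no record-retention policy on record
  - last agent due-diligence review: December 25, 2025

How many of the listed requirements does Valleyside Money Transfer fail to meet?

1. agent list absent → not met
2. tangible net worth $700,000 < $775,000 → not met
3. BSA training 66 days ago vs limit 60 → not met
4. surety bond $75,000 < $275,000 → not met
5. designated compliance officers 0 < 2 → not met
6. permissible investments $50,000 < $325,000 → not met
7. suspicious-activity review 210 days ago vs limit 180 → not met
8. BSA-trained employees 3 < 4 → not met
9. transaction monitoring calibration 125 days ago vs limit 90 → not met
10. record-retention policy absent → not met
11. condition 'transmits funds internationally' holds; agent due-diligence review 67 days ago vs limit 60 → not met
Not met: 11 of 11

11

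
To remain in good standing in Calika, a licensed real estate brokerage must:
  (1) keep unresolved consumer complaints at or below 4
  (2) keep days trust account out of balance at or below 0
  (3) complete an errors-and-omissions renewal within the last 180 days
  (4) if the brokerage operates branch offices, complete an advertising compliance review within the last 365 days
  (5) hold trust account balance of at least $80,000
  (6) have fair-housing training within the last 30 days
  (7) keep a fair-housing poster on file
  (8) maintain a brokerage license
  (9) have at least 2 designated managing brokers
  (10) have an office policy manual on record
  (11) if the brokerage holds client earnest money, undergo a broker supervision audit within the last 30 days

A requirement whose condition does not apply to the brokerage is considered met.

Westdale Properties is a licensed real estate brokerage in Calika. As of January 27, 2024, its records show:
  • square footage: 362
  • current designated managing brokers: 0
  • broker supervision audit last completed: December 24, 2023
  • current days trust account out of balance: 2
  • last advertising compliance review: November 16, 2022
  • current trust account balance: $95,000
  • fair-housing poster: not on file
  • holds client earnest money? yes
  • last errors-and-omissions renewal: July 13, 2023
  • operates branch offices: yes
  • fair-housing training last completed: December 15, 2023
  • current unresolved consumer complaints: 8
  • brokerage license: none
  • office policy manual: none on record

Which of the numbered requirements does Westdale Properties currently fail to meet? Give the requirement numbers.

1. unresolved consumer complaints 8 > 4 → not met
2. days trust account out of balance 2 > 0 → not met
3. errors-and-omissions renewal 198 days ago vs limit 180 → not met
4. condition 'operates branch offices' holds; advertising compliance review 437 days ago vs limit 365 → not met
5. trust account balance $95,000 ≥ $80,000 → met
6. fair-housing training 43 days ago vs limit 30 → not met
7. fair-housing poster absent → not met
8. brokerage license absent → not met
9. designated managing brokers 0 < 2 → not met
10. office policy manual absent → not met
11. condition 'holds client earnest money' holds; broker supervision audit 34 days ago vs limit 30 → not met
Not met: 1, 2, 3, 4, 6, 7, 8, 9, 10, 11

1, 2, 3, 4, 6, 7, 8, 9, 10, 11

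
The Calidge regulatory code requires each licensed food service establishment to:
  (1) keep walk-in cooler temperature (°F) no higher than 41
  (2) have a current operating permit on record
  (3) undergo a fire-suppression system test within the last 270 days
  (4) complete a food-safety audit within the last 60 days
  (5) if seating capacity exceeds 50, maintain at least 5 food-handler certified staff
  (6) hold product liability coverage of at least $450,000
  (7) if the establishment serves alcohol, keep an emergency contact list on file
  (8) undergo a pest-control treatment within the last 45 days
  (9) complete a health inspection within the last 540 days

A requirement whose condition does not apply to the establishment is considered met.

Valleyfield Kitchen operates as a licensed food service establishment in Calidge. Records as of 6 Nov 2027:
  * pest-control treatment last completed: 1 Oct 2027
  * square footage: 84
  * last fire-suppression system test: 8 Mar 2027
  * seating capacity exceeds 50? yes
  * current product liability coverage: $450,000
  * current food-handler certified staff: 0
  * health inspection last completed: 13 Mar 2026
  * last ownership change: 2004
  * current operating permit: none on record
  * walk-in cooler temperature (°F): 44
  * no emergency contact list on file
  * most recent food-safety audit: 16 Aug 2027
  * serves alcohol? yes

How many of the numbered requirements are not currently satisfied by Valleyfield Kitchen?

1. walk-in cooler temperature (°F) 44 > 41 → not met
2. current operating permit absent → not met
3. fire-suppression system test 243 days ago vs limit 270 → met
4. food-safety audit 82 days ago vs limit 60 → not met
5. condition 'seating capacity exceeds 50' holds; food-handler certified staff 0 < 5 → not met
6. product liability coverage $450,000 ≥ $450,000 → met
7. condition 'serves alcohol' holds; emergency contact list absent → not met
8. pest-control treatment 36 days ago vs limit 45 → met
9. health inspection 603 days ago vs limit 540 → not met
Not met: 6 of 9

6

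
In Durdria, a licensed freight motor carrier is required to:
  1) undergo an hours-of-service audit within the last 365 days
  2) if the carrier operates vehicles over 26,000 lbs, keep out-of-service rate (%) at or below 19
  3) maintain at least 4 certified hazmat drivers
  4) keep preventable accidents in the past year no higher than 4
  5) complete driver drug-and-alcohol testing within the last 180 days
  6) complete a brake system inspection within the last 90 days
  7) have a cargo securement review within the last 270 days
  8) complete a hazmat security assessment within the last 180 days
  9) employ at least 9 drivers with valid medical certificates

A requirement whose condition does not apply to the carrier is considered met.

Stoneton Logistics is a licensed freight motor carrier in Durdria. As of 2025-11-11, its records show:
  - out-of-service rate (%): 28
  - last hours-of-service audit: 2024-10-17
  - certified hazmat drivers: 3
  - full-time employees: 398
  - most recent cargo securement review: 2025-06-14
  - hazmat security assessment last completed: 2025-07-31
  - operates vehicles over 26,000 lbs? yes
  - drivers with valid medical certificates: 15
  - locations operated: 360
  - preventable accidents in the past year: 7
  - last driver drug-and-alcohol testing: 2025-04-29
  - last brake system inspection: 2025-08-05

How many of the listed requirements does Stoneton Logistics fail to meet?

6

1. hours-of-service audit 390 days ago vs limit 365 → not met
2. condition 'operates vehicles over 26,000 lbs' holds; out-of-service rate (%) 28 > 19 → not met
3. certified hazmat drivers 3 < 4 → not met
4. preventable accidents in the past year 7 > 4 → not met
5. driver drug-and-alcohol testing 196 days ago vs limit 180 → not met
6. brake system inspection 98 days ago vs limit 90 → not met
7. cargo securement review 150 days ago vs limit 270 → met
8. hazmat security assessment 103 days ago vs limit 180 → met
9. drivers with valid medical certificates 15 ≥ 9 → met
Not met: 6 of 9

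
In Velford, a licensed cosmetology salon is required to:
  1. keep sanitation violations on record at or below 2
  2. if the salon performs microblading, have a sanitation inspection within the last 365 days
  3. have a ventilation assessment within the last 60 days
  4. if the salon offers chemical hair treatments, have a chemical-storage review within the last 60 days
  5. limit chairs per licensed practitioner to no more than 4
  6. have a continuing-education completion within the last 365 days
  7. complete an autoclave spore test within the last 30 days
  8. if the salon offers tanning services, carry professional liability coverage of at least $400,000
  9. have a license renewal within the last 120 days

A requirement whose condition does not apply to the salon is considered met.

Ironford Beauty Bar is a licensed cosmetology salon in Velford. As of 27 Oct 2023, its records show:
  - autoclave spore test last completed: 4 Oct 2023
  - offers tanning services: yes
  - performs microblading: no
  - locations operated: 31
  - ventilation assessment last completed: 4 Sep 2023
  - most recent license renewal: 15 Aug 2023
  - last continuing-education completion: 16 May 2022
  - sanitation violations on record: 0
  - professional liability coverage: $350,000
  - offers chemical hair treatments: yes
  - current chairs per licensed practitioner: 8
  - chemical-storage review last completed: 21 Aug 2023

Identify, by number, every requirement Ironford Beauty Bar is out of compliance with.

4, 5, 6, 8

1. sanitation violations on record 0 ≤ 2 → met
2. condition 'performs microblading' does not hold → requirement n/a → met
3. ventilation assessment 53 days ago vs limit 60 → met
4. condition 'offers chemical hair treatments' holds; chemical-storage review 67 days ago vs limit 60 → not met
5. chairs per licensed practitioner 8 > 4 → not met
6. continuing-education completion 529 days ago vs limit 365 → not met
7. autoclave spore test 23 days ago vs limit 30 → met
8. condition 'offers tanning services' holds; professional liability coverage $350,000 < $400,000 → not met
9. license renewal 73 days ago vs limit 120 → met
Not met: 4, 5, 6, 8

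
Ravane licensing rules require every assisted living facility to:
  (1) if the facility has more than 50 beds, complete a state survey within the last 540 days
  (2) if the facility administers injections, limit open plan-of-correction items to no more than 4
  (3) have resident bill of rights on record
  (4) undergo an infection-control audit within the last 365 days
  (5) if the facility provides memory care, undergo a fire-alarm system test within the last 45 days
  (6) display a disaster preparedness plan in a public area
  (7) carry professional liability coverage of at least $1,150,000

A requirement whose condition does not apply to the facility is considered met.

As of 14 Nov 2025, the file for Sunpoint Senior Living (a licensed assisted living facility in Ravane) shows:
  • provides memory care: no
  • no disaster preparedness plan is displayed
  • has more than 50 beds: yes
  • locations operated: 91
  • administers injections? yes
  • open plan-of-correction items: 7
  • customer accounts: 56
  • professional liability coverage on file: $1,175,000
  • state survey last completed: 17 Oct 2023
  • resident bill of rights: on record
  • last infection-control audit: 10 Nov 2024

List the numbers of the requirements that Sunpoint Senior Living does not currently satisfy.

1. condition 'has more than 50 beds' holds; state survey 759 days ago vs limit 540 → not met
2. condition 'administers injections' holds; open plan-of-correction items 7 > 4 → not met
3. resident bill of rights present → met
4. infection-control audit 369 days ago vs limit 365 → not met
5. condition 'provides memory care' does not hold → requirement n/a → met
6. disaster preparedness plan absent → not met
7. professional liability coverage $1,175,000 ≥ $1,150,000 → met
Not met: 1, 2, 4, 6

1, 2, 4, 6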